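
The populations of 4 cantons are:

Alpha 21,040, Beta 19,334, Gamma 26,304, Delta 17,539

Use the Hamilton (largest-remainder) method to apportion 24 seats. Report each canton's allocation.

Alpha=6, Beta=6, Gamma=7, Delta=5

Standard divisor: 84217 ÷ 24 ≈ 3509.042.
Standard quotas: Alpha 5.9959, Beta 5.5098, Gamma 7.4961, Delta 4.9982.
Lower quotas: Alpha 5, Beta 5, Gamma 7, Delta 4 (sum 21, leaving 3 seats).
Remainders in descending order: Delta 0.9982, Alpha 0.9959, Beta 0.5098, Gamma 0.4961.
The surplus seats go to Delta, Alpha, Beta.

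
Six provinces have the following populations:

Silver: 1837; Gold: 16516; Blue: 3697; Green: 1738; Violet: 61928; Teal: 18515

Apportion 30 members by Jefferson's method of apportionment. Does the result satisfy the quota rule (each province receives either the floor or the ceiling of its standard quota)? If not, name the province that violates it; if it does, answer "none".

Violet

Standard quotas: Silver 0.529, Gold 4.754, Blue 1.064, Green 0.500, Violet 17.824, Teal 5.329.
Jefferson allocation: Silver 0, Gold 5, Blue 1, Green 0, Violet 19, Teal 5.
Violet has quota 17.824 (lower 17, upper 18) but receives 19 — outside the quota interval.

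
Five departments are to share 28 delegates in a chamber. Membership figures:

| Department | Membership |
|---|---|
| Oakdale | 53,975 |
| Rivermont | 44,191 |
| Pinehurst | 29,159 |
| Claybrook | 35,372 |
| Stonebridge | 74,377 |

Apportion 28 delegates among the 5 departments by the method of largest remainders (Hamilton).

Oakdale: 6, Rivermont: 5, Pinehurst: 4, Claybrook: 4, Stonebridge: 9

Total 237074; standard divisor 237074/28 ≈ 8466.929.
Standard quotas: Oakdale 6.3748, Rivermont 5.2192, Pinehurst 3.4439, Claybrook 4.1777, Stonebridge 8.7844.
Lower quotas: Oakdale 6, Rivermont 5, Pinehurst 3, Claybrook 4, Stonebridge 8 (sum 26, leaving 2 seats).
Remainders in descending order: Stonebridge 0.7844, Pinehurst 0.4439, Oakdale 0.3748, Rivermont 0.2192, Claybrook 0.1777.
Largest remainders: Stonebridge, Pinehurst receive the extra seats.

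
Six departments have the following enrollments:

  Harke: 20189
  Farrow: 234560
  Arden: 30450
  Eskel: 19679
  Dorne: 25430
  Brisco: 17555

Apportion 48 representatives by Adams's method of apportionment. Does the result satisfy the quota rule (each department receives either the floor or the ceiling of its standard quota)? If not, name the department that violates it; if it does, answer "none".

Farrow

Standard quotas: Harke 2.786, Farrow 32.366, Arden 4.202, Eskel 2.715, Dorne 3.509, Brisco 2.422.
Adams allocation: Harke 3, Farrow 31, Arden 4, Eskel 3, Dorne 4, Brisco 3.
Farrow has quota 32.366 (lower 32, upper 33) but receives 31 — outside the quota interval.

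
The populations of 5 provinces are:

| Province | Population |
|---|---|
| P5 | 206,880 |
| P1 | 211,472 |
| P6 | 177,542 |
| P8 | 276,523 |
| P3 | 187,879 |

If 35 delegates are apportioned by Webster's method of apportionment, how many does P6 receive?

Standard divisor 1060296/35 ≈ 30294.171; standard quotas: P5 6.829, P1 6.981, P6 5.861, P8 9.128, P3 6.202.
Rounding to the nearest integer gives P5 7, P1 7, P6 6, P8 9, P3 6 — total 35, matching the house size, so no adjustment is needed.
P6 receives 6.

6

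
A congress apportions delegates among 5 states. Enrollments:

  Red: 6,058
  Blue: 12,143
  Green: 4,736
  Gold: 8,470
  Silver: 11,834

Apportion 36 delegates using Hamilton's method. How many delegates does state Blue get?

10

Standard divisor: 43241 ÷ 36 ≈ 1201.139.
Standard quotas: Red 5.0435, Blue 10.1096, Green 3.9429, Gold 7.0516, Silver 9.8523.
Lower quotas: Red 5, Blue 10, Green 3, Gold 7, Silver 9 (sum 34, leaving 2 seats).
Remainders in descending order: Green 0.9429, Silver 0.8523, Blue 0.1096, Gold 0.0516, Red 0.0435.
Largest remainders: Green, Silver receive the extra seats.
Blue receives 10.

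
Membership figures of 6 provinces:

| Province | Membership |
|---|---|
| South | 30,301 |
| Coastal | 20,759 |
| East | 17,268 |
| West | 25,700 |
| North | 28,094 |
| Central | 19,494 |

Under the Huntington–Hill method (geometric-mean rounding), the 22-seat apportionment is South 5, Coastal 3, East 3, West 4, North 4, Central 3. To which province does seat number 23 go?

Priority for the next seat is population ÷ (√(s·(s+1))).
Priorities: South 5532.180, Coastal 5992.607, East 4984.842, West 5746.695, North 6282.009, Central 5627.433.
Highest priority: North.

North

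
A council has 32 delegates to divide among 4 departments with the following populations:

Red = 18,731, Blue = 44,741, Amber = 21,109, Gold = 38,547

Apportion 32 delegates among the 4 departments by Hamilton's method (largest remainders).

Red 5, Blue 12, Amber 5, Gold 10

Standard divisor: 123128 ÷ 32 ≈ 3847.75.
Standard quotas: Red 4.8680, Blue 11.6278, Amber 5.4861, Gold 10.0181.
Lower quotas: Red 4, Blue 11, Amber 5, Gold 10 (sum 30, leaving 2 seats).
Remainders in descending order: Red 0.8680, Blue 0.6278, Amber 0.4861, Gold 0.0181.
Largest remainders: Red, Blue receive the extra seats.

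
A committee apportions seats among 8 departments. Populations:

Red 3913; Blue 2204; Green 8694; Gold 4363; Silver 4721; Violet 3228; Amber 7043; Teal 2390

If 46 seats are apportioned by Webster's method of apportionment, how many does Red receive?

Standard divisor 36556/46 ≈ 794.696; standard quotas: Red 4.924, Blue 2.773, Green 10.940, Gold 5.490, Silver 5.941, Violet 4.062, Amber 8.863, Teal 3.007.
Rounding to the nearest integer gives Red 5, Blue 3, Green 11, Gold 5, Silver 6, Violet 4, Amber 9, Teal 3 — total 46, matching the house size, so no adjustment is needed.
Red receives 5.

5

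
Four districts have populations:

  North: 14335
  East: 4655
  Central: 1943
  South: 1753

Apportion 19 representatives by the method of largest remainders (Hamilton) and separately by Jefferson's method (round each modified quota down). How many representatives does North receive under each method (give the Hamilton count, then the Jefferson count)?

12 and 13

Hamilton: North 12, East 4, Central 2, South 1.
Jefferson: North 13, East 4, Central 1, South 1.
North gets 12 under Hamilton and 13 under Jefferson.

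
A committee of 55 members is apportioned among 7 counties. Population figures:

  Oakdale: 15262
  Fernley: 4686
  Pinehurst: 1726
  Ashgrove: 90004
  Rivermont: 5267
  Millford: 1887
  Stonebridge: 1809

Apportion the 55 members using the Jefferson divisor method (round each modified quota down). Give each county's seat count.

Oakdale 7, Fernley 2, Pinehurst 0, Ashgrove 44, Rivermont 2, Millford 0, Stonebridge 0

Standard divisor 120641/55 ≈ 2193.473; standard quotas: Oakdale 6.958, Fernley 2.136, Pinehurst 0.787, Ashgrove 41.033, Rivermont 2.401, Millford 0.860, Stonebridge 0.825.
Rounding down gives 6, 2, 0, 41, 2, 0, 0 = 51 seats, so the divisor must be adjusted.
With modified divisor 2020: modified quotas Oakdale 7.555, Fernley 2.320, Pinehurst 0.854, Ashgrove 44.556, Rivermont 2.607, Millford 0.934, Stonebridge 0.896.
Rounding down: Oakdale 7, Fernley 2, Pinehurst 0, Ashgrove 44, Rivermont 2, Millford 0, Stonebridge 0 (total 55).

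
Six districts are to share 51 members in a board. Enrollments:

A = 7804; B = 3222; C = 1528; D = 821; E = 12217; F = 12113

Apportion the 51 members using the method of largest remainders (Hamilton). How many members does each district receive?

The standard divisor is 37705/51 ≈ 739.314.
Standard quotas: A 10.5557, B 4.3581, C 2.0668, D 1.1105, E 16.5248, F 16.3841.
Lower quotas: A 10, B 4, C 2, D 1, E 16, F 16 (sum 49, leaving 2 seats).
Remainders in descending order: A 0.5557, E 0.5248, F 0.3841, B 0.3581, D 0.1105, C 0.0668.
The surplus seats go to A, E.

A: 11, B: 4, C: 2, D: 1, E: 17, F: 16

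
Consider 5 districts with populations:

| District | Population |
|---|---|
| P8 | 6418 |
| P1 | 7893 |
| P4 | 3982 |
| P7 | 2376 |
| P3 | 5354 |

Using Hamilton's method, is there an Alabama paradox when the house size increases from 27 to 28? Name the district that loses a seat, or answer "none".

At 27 seats: P8 7, P1 8, P4 4, P7 2, P3 6.
At 28 seats: P8 7, P1 8, P4 4, P7 3, P3 6.
No district's allocation decreased.

none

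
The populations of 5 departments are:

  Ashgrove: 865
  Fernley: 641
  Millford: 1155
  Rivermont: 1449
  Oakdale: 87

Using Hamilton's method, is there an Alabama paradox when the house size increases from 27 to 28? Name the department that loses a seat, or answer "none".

Oakdale

At 27 seats: Ashgrove 6, Fernley 4, Millford 7, Rivermont 9, Oakdale 1.
At 28 seats: Ashgrove 6, Fernley 4, Millford 8, Rivermont 10, Oakdale 0.
Oakdale drops from 1 to 0.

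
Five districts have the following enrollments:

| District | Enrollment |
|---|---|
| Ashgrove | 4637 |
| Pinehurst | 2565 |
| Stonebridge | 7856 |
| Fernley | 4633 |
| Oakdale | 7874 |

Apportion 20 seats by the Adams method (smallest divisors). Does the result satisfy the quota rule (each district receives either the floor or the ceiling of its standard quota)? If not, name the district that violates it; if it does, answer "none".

Standard quotas: Ashgrove 3.364, Pinehurst 1.861, Stonebridge 5.700, Fernley 3.362, Oakdale 5.713.
Adams allocation: Ashgrove 3, Pinehurst 2, Stonebridge 6, Fernley 3, Oakdale 6.
Every allocation lies between the lower and upper quota.

none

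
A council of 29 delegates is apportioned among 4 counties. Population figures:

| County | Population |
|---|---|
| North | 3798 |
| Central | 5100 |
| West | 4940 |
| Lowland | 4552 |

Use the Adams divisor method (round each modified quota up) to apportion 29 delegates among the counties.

Standard divisor 18390/29 ≈ 634.138; standard quotas: North 5.989, Central 8.042, West 7.790, Lowland 7.178.
Rounding up gives 6, 9, 8, 8 = 31 seats, so the divisor must be adjusted.
With modified divisor 700: modified quotas North 5.426, Central 7.286, West 7.057, Lowland 6.503.
Rounding up: North 6, Central 8, West 8, Lowland 7 (total 29).

North: 6; Central: 8; West: 8; Lowland: 7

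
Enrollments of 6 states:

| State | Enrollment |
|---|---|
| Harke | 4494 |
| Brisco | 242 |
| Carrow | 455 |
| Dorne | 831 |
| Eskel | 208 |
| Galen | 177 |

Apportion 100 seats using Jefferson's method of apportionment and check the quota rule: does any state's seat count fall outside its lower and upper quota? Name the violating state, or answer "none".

Standard quotas: Harke 70.142, Brisco 3.777, Carrow 7.102, Dorne 12.970, Eskel 3.246, Galen 2.763.
Jefferson allocation: Harke 72, Brisco 3, Carrow 7, Dorne 13, Eskel 3, Galen 2.
Harke has quota 70.142 (lower 70, upper 71) but receives 72 — outside the quota interval.

Harke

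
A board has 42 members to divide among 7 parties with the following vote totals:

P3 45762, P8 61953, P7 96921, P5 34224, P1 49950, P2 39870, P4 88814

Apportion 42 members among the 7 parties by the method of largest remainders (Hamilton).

P3=5, P8=6, P7=10, P5=3, P1=5, P2=4, P4=9

Total 417494; standard divisor 417494/42 ≈ 9940.333.
Standard quotas: P3 4.6037, P8 6.2325, P7 9.7503, P5 3.4429, P1 5.0250, P2 4.0109, P4 8.9347.
Lower quotas: P3 4, P8 6, P7 9, P5 3, P1 5, P2 4, P4 8 (sum 39, leaving 3 seats).
Remainders in descending order: P4 0.9347, P7 0.7503, P3 0.6037, P5 0.4429, P8 0.2325, P1 0.0250, P2 0.0109.
Largest remainders: P4, P7, P3 receive the extra seats.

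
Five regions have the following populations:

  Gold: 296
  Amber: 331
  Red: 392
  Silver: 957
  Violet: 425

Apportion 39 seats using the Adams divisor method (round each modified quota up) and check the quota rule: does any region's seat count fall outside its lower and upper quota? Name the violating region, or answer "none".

none

Standard quotas: Gold 4.808, Amber 5.377, Red 6.367, Silver 15.545, Violet 6.903.
Adams allocation: Gold 5, Amber 6, Red 6, Silver 15, Violet 7.
Every allocation lies between the lower and upper quota.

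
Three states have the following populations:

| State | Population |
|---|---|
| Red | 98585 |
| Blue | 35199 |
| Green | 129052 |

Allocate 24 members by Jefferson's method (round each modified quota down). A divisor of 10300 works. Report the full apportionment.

With modified divisor 10300: modified quotas Red 9.571, Blue 3.417, Green 12.529.
Rounding down: Red 9, Blue 3, Green 12 (total 24).

Red 9, Blue 3, Green 12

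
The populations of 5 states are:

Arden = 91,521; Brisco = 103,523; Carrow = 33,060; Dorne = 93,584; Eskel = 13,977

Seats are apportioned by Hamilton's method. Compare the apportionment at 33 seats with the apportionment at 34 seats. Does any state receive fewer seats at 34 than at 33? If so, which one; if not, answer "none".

At 33 seats: Arden 9, Brisco 10, Carrow 3, Dorne 9, Eskel 2.
At 34 seats: Arden 9, Brisco 11, Carrow 3, Dorne 10, Eskel 1.
Eskel drops from 2 to 1.

Eskel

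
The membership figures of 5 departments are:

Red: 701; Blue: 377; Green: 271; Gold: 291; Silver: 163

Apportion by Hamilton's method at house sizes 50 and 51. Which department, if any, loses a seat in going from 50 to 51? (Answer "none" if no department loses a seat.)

Silver

At 50 seats: Red 19, Blue 10, Green 8, Gold 8, Silver 5.
At 51 seats: Red 20, Blue 11, Green 8, Gold 8, Silver 4.
Silver drops from 5 to 4.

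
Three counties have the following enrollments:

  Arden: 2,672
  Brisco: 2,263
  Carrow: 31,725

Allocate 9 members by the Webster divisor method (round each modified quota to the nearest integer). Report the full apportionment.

Arden 1, Brisco 1, Carrow 7

Standard divisor 36660/9 ≈ 4073.333; standard quotas: Arden 0.656, Brisco 0.556, Carrow 7.788.
Rounding to the nearest integer gives 1, 1, 8 = 10 seats, so the divisor must be adjusted.
With modified divisor 4318.8: modified quotas Arden 0.619, Brisco 0.524, Carrow 7.346.
Rounding to the nearest integer: Arden 1, Brisco 1, Carrow 7 (total 9).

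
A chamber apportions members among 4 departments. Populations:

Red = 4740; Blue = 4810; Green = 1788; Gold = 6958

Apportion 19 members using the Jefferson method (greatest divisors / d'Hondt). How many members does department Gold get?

Standard divisor 18296/19 ≈ 962.947; standard quotas: Red 4.922, Blue 4.995, Green 1.857, Gold 7.226.
Rounding down gives 4, 4, 1, 7 = 16 seats, so the divisor must be adjusted.
With modified divisor 880: modified quotas Red 5.386, Blue 5.466, Green 2.032, Gold 7.907.
Rounding down: Red 5, Blue 5, Green 2, Gold 7 (total 19).
Gold receives 7.

7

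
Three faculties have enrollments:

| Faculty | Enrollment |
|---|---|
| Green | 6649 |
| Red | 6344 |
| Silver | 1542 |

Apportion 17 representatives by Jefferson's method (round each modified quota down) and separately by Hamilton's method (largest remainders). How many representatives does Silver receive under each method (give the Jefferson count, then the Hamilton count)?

Jefferson: Green 8, Red 8, Silver 1.
Hamilton: Green 8, Red 7, Silver 2.
Silver gets 1 under Jefferson and 2 under Hamilton.

1 and 2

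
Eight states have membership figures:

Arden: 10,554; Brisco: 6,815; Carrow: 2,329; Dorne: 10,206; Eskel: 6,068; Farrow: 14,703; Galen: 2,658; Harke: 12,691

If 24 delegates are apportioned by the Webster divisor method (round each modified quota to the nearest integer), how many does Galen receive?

1

Standard divisor 66024/24 ≈ 2751; standard quotas: Arden 3.836, Brisco 2.477, Carrow 0.847, Dorne 3.710, Eskel 2.206, Farrow 5.345, Galen 0.966, Harke 4.613.
Rounding to the nearest integer gives Arden 4, Brisco 2, Carrow 1, Dorne 4, Eskel 2, Farrow 5, Galen 1, Harke 5 — total 24, matching the house size, so no adjustment is needed.
Galen receives 1.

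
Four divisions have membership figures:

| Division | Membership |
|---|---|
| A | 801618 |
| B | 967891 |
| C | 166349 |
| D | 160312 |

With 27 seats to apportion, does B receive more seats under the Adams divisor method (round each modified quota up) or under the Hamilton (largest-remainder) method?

Adams: A 10, B 12, C 3, D 2.
Hamilton: A 10, B 13, C 2, D 2.
B gets 12 under Adams and 13 under Hamilton.

Hamilton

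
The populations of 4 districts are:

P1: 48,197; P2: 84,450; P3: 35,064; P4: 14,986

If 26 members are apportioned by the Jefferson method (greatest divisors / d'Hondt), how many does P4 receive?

2

Standard divisor 182697/26 ≈ 7026.808; standard quotas: P1 6.859, P2 12.018, P3 4.990, P4 2.133.
Rounding down gives 6, 12, 4, 2 = 24 seats, so the divisor must be adjusted.
With modified divisor 6700: modified quotas P1 7.194, P2 12.604, P3 5.233, P4 2.237.
Rounding down: P1 7, P2 12, P3 5, P4 2 (total 26).
P4 receives 2.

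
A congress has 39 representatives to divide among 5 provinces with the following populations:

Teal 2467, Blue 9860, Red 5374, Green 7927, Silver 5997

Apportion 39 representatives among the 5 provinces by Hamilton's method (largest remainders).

Teal=3, Blue=12, Red=7, Green=10, Silver=7

Total 31625; standard divisor 31625/39 ≈ 810.897.
Standard quotas: Teal 3.0423, Blue 12.1594, Red 6.6272, Green 9.7756, Silver 7.3955.
Lower quotas: Teal 3, Blue 12, Red 6, Green 9, Silver 7 (sum 37, leaving 2 seats).
Remainders in descending order: Green 0.7756, Red 0.6272, Silver 0.3955, Blue 0.1594, Teal 0.0423.
The surplus seats go to Green, Red.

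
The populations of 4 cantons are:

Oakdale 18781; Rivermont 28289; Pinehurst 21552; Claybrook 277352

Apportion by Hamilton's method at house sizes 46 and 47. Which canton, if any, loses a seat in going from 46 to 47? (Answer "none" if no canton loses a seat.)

At 46 seats: Oakdale 2, Rivermont 4, Pinehurst 3, Claybrook 37.
At 47 seats: Oakdale 2, Rivermont 4, Pinehurst 3, Claybrook 38.
No canton's allocation decreased.

none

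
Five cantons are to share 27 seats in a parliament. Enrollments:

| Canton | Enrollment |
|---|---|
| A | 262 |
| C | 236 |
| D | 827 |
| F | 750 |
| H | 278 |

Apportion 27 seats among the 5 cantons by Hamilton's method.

Total 2353; standard divisor 2353/27 ≈ 87.148.
Standard quotas: A 3.006, C 2.708, D 9.490, F 8.606, H 3.190.
Lower quotas: A 3, C 2, D 9, F 8, H 3 (sum 25, leaving 2 seats).
Remainders in descending order: C 0.708, F 0.606, D 0.490, H 0.190, A 0.006.
Largest remainders: C, F receive the extra seats.

A: 3; C: 3; D: 9; F: 9; H: 3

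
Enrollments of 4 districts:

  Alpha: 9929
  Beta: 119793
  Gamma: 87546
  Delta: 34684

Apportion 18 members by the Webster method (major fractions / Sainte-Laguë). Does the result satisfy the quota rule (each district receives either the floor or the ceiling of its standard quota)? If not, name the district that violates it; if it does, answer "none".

Standard quotas: Alpha 0.709, Beta 8.558, Gamma 6.254, Delta 2.478.
Webster allocation: Alpha 1, Beta 9, Gamma 6, Delta 2.
Every allocation lies between the lower and upper quota.

none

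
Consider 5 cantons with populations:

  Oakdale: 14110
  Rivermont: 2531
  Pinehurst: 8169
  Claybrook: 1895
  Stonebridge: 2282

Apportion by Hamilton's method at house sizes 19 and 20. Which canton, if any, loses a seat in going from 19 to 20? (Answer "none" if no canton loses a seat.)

At 19 seats: Oakdale 9, Rivermont 2, Pinehurst 5, Claybrook 1, Stonebridge 2.
At 20 seats: Oakdale 10, Rivermont 2, Pinehurst 6, Claybrook 1, Stonebridge 1.
Stonebridge drops from 2 to 1.

Stonebridge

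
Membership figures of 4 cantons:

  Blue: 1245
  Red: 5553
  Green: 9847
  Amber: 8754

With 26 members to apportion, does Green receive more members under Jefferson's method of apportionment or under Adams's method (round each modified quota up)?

Jefferson: Blue 1, Red 6, Green 10, Amber 9.
Adams: Blue 2, Red 6, Green 9, Amber 9.
Green gets 10 under Jefferson and 9 under Adams.

Jefferson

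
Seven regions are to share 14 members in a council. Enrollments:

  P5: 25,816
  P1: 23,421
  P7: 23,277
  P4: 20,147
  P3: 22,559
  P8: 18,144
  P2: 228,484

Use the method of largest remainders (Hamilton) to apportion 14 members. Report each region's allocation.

Standard divisor: 361848 ÷ 14 ≈ 25846.286.
Standard quotas: P5 0.9988, P1 0.9062, P7 0.9006, P4 0.7795, P3 0.8728, P8 0.7020, P2 8.8401.
Lower quotas: P5 0, P1 0, P7 0, P4 0, P3 0, P8 0, P2 8 (sum 8, leaving 6 seats).
Remainders in descending order: P5 0.9988, P1 0.9062, P7 0.9006, P3 0.8728, P2 0.8401, P4 0.7795, P8 0.7020.
The surplus seats go to P5, P1, P7, P3, P2, P4.

P5: 1; P1: 1; P7: 1; P4: 1; P3: 1; P8: 0; P2: 9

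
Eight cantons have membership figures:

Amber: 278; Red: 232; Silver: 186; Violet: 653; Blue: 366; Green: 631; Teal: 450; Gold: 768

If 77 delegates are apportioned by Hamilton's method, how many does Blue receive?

8

The standard divisor is 3564/77 ≈ 46.286.
Standard quotas: Amber 6.006, Red 5.012, Silver 4.019, Violet 14.108, Blue 7.907, Green 13.633, Teal 9.722, Gold 16.593.
Lower quotas: Amber 6, Red 5, Silver 4, Violet 14, Blue 7, Green 13, Teal 9, Gold 16 (sum 74, leaving 3 seats).
Remainders in descending order: Blue 0.907, Teal 0.722, Green 0.633, Gold 0.593, Violet 0.108, Silver 0.019, Red 0.012, Amber 0.006.
Largest remainders: Blue, Teal, Green receive the extra seats.
Blue receives 8.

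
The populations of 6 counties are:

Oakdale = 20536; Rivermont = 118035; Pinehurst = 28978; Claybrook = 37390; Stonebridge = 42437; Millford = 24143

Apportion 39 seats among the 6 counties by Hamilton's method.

Standard divisor: 271519 ÷ 39 ≈ 6962.026.
Standard quotas: Oakdale 2.9497, Rivermont 16.9541, Pinehurst 4.1623, Claybrook 5.3706, Stonebridge 6.0955, Millford 3.4678.
Lower quotas: Oakdale 2, Rivermont 16, Pinehurst 4, Claybrook 5, Stonebridge 6, Millford 3 (sum 36, leaving 3 seats).
Remainders in descending order: Rivermont 0.9541, Oakdale 0.9497, Millford 0.4678, Claybrook 0.3706, Pinehurst 0.1623, Stonebridge 0.0955.
The surplus seats go to Rivermont, Oakdale, Millford.

Oakdale=3, Rivermont=17, Pinehurst=4, Claybrook=5, Stonebridge=6, Millford=4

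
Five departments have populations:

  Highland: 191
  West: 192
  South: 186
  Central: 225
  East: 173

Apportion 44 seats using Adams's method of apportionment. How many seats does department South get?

8

Standard divisor 967/44 ≈ 21.977; standard quotas: Highland 8.691, West 8.736, South 8.463, Central 10.238, East 7.872.
Rounding up gives 9, 9, 9, 11, 8 = 46 seats, so the divisor must be adjusted.
With modified divisor 23.6: modified quotas Highland 8.093, West 8.136, South 7.881, Central 9.534, East 7.331.
Rounding up: Highland 9, West 9, South 8, Central 10, East 8 (total 44).
South receives 8.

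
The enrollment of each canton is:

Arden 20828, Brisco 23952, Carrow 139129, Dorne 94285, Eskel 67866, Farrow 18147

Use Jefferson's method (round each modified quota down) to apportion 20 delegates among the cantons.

Arden 1, Brisco 1, Carrow 8, Dorne 5, Eskel 4, Farrow 1

Standard divisor 364207/20 ≈ 18210.35; standard quotas: Arden 1.144, Brisco 1.315, Carrow 7.640, Dorne 5.178, Eskel 3.727, Farrow 0.997.
Rounding down gives 1, 1, 7, 5, 3, 0 = 17 seats, so the divisor must be adjusted.
With modified divisor 16300: modified quotas Arden 1.278, Brisco 1.469, Carrow 8.536, Dorne 5.784, Eskel 4.164, Farrow 1.113.
Rounding down: Arden 1, Brisco 1, Carrow 8, Dorne 5, Eskel 4, Farrow 1 (total 20).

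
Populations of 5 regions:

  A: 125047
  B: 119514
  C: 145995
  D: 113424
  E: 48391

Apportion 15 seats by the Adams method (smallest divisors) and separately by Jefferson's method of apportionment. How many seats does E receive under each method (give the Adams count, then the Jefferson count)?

Adams: A 3, B 3, C 4, D 3, E 2.
Jefferson: A 4, B 3, C 4, D 3, E 1.
E gets 2 under Adams and 1 under Jefferson.

2 and 1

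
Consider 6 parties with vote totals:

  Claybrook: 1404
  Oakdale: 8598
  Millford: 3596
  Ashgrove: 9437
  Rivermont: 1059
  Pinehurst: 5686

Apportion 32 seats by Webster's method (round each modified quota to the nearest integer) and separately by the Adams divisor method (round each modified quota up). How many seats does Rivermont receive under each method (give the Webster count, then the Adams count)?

1 and 2

Webster: Claybrook 2, Oakdale 9, Millford 4, Ashgrove 10, Rivermont 1, Pinehurst 6.
Adams: Claybrook 2, Oakdale 9, Millford 4, Ashgrove 9, Rivermont 2, Pinehurst 6.
Rivermont gets 1 under Webster and 2 under Adams.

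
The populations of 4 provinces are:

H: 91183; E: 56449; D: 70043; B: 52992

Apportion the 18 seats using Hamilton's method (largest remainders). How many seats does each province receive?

H 6, E 4, D 5, B 3

The standard divisor is 270667/18 ≈ 15037.056.
Standard quotas: H 6.0639, E 3.7540, D 4.6580, B 3.5241.
Lower quotas: H 6, E 3, D 4, B 3 (sum 16, leaving 2 seats).
Remainders in descending order: E 0.7540, D 0.6580, B 0.5241, H 0.0639.
Largest remainders: E, D receive the extra seats.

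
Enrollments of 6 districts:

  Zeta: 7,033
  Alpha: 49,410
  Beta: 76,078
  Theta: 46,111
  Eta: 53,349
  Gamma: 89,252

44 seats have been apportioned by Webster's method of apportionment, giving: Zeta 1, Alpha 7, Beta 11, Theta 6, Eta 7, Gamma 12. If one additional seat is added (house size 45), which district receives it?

Gamma

Priority for the next seat is population ÷ (current seats + 0.5).
Priorities: Zeta 4688.667, Alpha 6588.000, Beta 6615.478, Theta 7094.000, Eta 7113.200, Gamma 7140.160.
Highest priority: Gamma.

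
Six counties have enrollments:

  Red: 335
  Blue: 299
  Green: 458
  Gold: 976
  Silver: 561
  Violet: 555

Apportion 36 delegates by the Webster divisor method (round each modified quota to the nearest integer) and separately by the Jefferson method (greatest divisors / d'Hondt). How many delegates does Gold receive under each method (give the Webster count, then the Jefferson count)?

Webster: Red 4, Blue 3, Green 5, Gold 11, Silver 7, Violet 6.
Jefferson: Red 4, Blue 3, Green 5, Gold 12, Silver 6, Violet 6.
Gold gets 11 under Webster and 12 under Jefferson.

11 and 12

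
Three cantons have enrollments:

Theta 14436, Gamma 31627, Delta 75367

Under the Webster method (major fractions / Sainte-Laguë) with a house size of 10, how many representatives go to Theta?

1

Standard divisor 121430/10 ≈ 12143; standard quotas: Theta 1.189, Gamma 2.605, Delta 6.207.
Rounding to the nearest integer gives Theta 1, Gamma 3, Delta 6 — total 10, matching the house size, so no adjustment is needed.
Theta receives 1.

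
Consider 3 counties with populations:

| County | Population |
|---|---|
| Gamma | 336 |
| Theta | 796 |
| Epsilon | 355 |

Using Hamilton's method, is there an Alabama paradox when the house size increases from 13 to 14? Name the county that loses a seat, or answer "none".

none

At 13 seats: Gamma 3, Theta 7, Epsilon 3.
At 14 seats: Gamma 3, Theta 8, Epsilon 3.
No county's allocation decreased.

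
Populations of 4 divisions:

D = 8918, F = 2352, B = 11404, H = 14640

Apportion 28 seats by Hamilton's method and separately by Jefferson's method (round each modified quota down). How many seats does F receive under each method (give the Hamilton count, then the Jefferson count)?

2 and 1

Hamilton: D 7, F 2, B 8, H 11.
Jefferson: D 7, F 1, B 9, H 11.
F gets 2 under Hamilton and 1 under Jefferson.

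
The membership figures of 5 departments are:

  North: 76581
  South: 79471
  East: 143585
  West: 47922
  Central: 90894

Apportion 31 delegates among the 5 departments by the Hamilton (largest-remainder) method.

North: 5, South: 6, East: 10, West: 3, Central: 7

Total 438453; standard divisor 438453/31 ≈ 14143.645.
Standard quotas: North 5.4145, South 5.6188, East 10.1519, West 3.3882, Central 6.4265.
Lower quotas: North 5, South 5, East 10, West 3, Central 6 (sum 29, leaving 2 seats).
Remainders in descending order: South 0.6188, Central 0.4265, North 0.4145, West 0.3882, East 0.1519.
Largest remainders: South, Central receive the extra seats.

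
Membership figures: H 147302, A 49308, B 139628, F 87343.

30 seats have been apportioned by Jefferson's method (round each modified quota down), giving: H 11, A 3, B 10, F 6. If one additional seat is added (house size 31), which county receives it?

B

Priority for the next seat is population ÷ (current seats + 1).
Priorities: H 12275.167, A 12327.000, B 12693.455, F 12477.571.
Highest priority: B.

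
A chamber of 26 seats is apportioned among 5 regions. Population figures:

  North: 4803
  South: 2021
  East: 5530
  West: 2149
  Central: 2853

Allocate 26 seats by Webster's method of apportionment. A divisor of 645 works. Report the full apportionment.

With modified divisor 645: modified quotas North 7.447, South 3.133, East 8.574, West 3.332, Central 4.423.
Rounding to the nearest integer: North 7, South 3, East 9, West 3, Central 4 (total 26).

North 7; South 3; East 9; West 3; Central 4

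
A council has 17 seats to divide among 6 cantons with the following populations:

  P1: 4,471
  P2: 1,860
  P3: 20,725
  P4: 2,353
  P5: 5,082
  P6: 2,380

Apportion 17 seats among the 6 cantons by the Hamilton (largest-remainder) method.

P1 2, P2 1, P3 10, P4 1, P5 2, P6 1

The standard divisor is 36871/17 ≈ 2168.882.
Standard quotas: P1 2.0614, P2 0.8576, P3 9.5556, P4 1.0849, P5 2.3431, P6 1.0973.
Lower quotas: P1 2, P2 0, P3 9, P4 1, P5 2, P6 1 (sum 15, leaving 2 seats).
Remainders in descending order: P2 0.8576, P3 0.5556, P5 0.3431, P6 0.0973, P4 0.0849, P1 0.0614.
The surplus seats go to P2, P3.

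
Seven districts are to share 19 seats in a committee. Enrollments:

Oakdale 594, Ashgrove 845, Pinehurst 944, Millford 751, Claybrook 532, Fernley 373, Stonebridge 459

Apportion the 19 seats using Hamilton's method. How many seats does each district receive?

Standard divisor: 4498 ÷ 19 ≈ 236.737.
Standard quotas: Oakdale 2.509, Ashgrove 3.569, Pinehurst 3.988, Millford 3.172, Claybrook 2.247, Fernley 1.576, Stonebridge 1.939.
Lower quotas: Oakdale 2, Ashgrove 3, Pinehurst 3, Millford 3, Claybrook 2, Fernley 1, Stonebridge 1 (sum 15, leaving 4 seats).
Remainders in descending order: Pinehurst 0.988, Stonebridge 0.939, Fernley 0.576, Ashgrove 0.569, Oakdale 0.509, Claybrook 0.247, Millford 0.172.
Largest remainders: Pinehurst, Stonebridge, Fernley, Ashgrove receive the extra seats.

Oakdale: 2, Ashgrove: 4, Pinehurst: 4, Millford: 3, Claybrook: 2, Fernley: 2, Stonebridge: 2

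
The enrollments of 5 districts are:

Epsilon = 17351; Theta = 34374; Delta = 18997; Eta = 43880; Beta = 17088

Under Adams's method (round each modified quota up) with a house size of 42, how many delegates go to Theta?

Standard divisor 131690/42 ≈ 3135.476; standard quotas: Epsilon 5.534, Theta 10.963, Delta 6.059, Eta 13.995, Beta 5.450.
Rounding up gives 6, 11, 7, 14, 6 = 44 seats, so the divisor must be adjusted.
With modified divisor 3400: modified quotas Epsilon 5.103, Theta 10.110, Delta 5.587, Eta 12.906, Beta 5.026.
Rounding up: Epsilon 6, Theta 11, Delta 6, Eta 13, Beta 6 (total 42).
Theta receives 11.

11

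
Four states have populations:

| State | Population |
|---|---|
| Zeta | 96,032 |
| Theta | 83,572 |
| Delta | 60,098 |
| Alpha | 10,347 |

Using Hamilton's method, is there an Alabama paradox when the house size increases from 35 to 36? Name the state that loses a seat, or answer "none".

Alpha

At 35 seats: Zeta 13, Theta 12, Delta 8, Alpha 2.
At 36 seats: Zeta 14, Theta 12, Delta 9, Alpha 1.
Alpha drops from 2 to 1.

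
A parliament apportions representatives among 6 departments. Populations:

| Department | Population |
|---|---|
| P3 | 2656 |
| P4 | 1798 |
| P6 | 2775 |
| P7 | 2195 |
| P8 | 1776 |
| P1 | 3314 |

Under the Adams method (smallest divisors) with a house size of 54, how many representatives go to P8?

7

Standard divisor 14514/54 ≈ 268.778; standard quotas: P3 9.882, P4 6.690, P6 10.325, P7 8.167, P8 6.608, P1 12.330.
Rounding up gives 10, 7, 11, 9, 7, 13 = 57 seats, so the divisor must be adjusted.
With modified divisor 290: modified quotas P3 9.159, P4 6.200, P6 9.569, P7 7.569, P8 6.124, P1 11.428.
Rounding up: P3 10, P4 7, P6 10, P7 8, P8 7, P1 12 (total 54).
P8 receives 7.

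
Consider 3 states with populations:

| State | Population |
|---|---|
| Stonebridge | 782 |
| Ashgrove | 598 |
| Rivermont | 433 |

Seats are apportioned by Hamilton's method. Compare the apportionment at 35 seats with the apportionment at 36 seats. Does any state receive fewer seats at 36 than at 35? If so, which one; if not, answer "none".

none

At 35 seats: Stonebridge 15, Ashgrove 12, Rivermont 8.
At 36 seats: Stonebridge 15, Ashgrove 12, Rivermont 9.
No state's allocation decreased.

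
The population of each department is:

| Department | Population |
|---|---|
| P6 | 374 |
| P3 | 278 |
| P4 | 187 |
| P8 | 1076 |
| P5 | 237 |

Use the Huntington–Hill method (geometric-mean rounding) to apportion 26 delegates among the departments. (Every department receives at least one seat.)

With divisor 82: modified quotas P6 4.561, P3 3.390, P4 2.280, P8 13.122, P5 2.890.
Geometric-mean thresholds: P6 √(4·5)=4.472, P3 √(3·4)=3.464, P4 √(2·3)=2.449, P8 √(13·14)=13.491, P5 √(2·3)=2.449.
Each quota rounded against its threshold gives P6 5, P3 3, P4 2, P8 13, P5 3 (total 26).

P6 5; P3 3; P4 2; P8 13; P5 3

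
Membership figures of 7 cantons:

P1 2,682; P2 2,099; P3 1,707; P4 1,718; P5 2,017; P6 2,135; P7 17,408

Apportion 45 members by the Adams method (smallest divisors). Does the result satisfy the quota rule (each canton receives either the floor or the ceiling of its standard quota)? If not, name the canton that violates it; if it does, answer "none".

Standard quotas: P1 4.055, P2 3.173, P3 2.581, P4 2.597, P5 3.049, P6 3.228, P7 26.317.
Adams allocation: P1 4, P2 3, P3 3, P4 3, P5 3, P6 4, P7 25.
P7 has quota 26.317 (lower 26, upper 27) but receives 25 — outside the quota interval.

P7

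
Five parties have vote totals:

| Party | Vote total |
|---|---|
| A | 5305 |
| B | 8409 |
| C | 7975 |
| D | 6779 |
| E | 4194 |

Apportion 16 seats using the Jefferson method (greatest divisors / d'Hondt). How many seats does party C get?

4

Standard divisor 32662/16 ≈ 2041.375; standard quotas: A 2.599, B 4.119, C 3.907, D 3.321, E 2.054.
Rounding down gives 2, 4, 3, 3, 2 = 14 seats, so the divisor must be adjusted.
With modified divisor 1730: modified quotas A 3.066, B 4.861, C 4.610, D 3.918, E 2.424.
Rounding down: A 3, B 4, C 4, D 3, E 2 (total 16).
C receives 4.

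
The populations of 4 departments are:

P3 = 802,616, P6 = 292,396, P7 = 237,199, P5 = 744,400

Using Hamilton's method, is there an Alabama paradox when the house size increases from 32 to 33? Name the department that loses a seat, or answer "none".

P6

At 32 seats: P3 12, P6 5, P7 4, P5 11.
At 33 seats: P3 13, P6 4, P7 4, P5 12.
P6 drops from 5 to 4.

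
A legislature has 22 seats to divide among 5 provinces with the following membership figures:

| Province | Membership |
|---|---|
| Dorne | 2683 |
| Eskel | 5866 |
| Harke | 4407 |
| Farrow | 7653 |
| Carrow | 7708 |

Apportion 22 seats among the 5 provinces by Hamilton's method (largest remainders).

Dorne=2; Eskel=5; Harke=3; Farrow=6; Carrow=6

The standard divisor is 28317/22 ≈ 1287.136.
Standard quotas: Dorne 2.0845, Eskel 4.5574, Harke 3.4239, Farrow 5.9458, Carrow 5.9885.
Lower quotas: Dorne 2, Eskel 4, Harke 3, Farrow 5, Carrow 5 (sum 19, leaving 3 seats).
Remainders in descending order: Carrow 0.9885, Farrow 0.9458, Eskel 0.5574, Harke 0.4239, Dorne 0.0845.
Largest remainders: Carrow, Farrow, Eskel receive the extra seats.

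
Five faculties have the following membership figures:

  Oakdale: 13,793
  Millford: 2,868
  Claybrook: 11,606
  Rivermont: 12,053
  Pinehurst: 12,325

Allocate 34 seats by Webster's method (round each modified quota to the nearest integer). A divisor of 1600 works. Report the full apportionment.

With modified divisor 1600: modified quotas Oakdale 8.621, Millford 1.792, Claybrook 7.254, Rivermont 7.533, Pinehurst 7.703.
Rounding to the nearest integer: Oakdale 9, Millford 2, Claybrook 7, Rivermont 8, Pinehurst 8 (total 34).

Oakdale 9; Millford 2; Claybrook 7; Rivermont 8; Pinehurst 8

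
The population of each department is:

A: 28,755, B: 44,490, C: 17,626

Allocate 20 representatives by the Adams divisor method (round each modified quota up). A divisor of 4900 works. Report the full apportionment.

A: 6, B: 10, C: 4

With modified divisor 4900: modified quotas A 5.868, B 9.080, C 3.597.
Rounding up: A 6, B 10, C 4 (total 20).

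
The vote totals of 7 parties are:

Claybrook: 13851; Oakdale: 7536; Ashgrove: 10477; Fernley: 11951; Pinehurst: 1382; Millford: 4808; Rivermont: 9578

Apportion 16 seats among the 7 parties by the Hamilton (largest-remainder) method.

Claybrook=4; Oakdale=2; Ashgrove=3; Fernley=3; Pinehurst=0; Millford=1; Rivermont=3

Total 59583; standard divisor 59583/16 ≈ 3723.938.
Standard quotas: Claybrook 3.7195, Oakdale 2.0237, Ashgrove 2.8134, Fernley 3.2092, Pinehurst 0.3711, Millford 1.2911, Rivermont 2.5720.
Lower quotas: Claybrook 3, Oakdale 2, Ashgrove 2, Fernley 3, Pinehurst 0, Millford 1, Rivermont 2 (sum 13, leaving 3 seats).
Remainders in descending order: Ashgrove 0.8134, Claybrook 0.7195, Rivermont 0.5720, Pinehurst 0.3711, Millford 0.2911, Fernley 0.2092, Oakdale 0.0237.
The surplus seats go to Ashgrove, Claybrook, Rivermont.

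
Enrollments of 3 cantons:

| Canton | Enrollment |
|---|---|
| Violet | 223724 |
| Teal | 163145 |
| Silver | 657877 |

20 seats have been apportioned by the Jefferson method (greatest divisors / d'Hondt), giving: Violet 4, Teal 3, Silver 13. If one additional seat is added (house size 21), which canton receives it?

Silver

Priority for the next seat is population ÷ (current seats + 1).
Priorities: Violet 44744.800, Teal 40786.250, Silver 46991.214.
Highest priority: Silver.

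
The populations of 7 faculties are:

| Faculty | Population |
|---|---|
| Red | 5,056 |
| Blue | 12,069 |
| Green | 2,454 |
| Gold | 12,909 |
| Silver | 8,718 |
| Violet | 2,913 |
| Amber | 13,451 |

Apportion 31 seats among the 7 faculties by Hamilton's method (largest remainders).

Red 3; Blue 6; Green 1; Gold 7; Silver 5; Violet 2; Amber 7

Standard divisor: 57570 ÷ 31 ≈ 1857.097.
Standard quotas: Red 2.7225, Blue 6.4989, Green 1.3214, Gold 6.9512, Silver 4.6944, Violet 1.5686, Amber 7.2430.
Lower quotas: Red 2, Blue 6, Green 1, Gold 6, Silver 4, Violet 1, Amber 7 (sum 27, leaving 4 seats).
Remainders in descending order: Gold 0.9512, Red 0.7225, Silver 0.6944, Violet 0.5686, Blue 0.4989, Green 0.3214, Amber 0.2430.
Largest remainders: Gold, Red, Silver, Violet receive the extra seats.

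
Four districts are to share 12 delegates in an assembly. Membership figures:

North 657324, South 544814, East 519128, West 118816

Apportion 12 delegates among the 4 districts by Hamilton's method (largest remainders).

The standard divisor is 1840082/12 ≈ 153340.167.
Standard quotas: North 4.2867, South 3.5530, East 3.3855, West 0.7749.
Lower quotas: North 4, South 3, East 3, West 0 (sum 10, leaving 2 seats).
Remainders in descending order: West 0.7749, South 0.5530, East 0.3855, North 0.2867.
Largest remainders: West, South receive the extra seats.

North: 4; South: 4; East: 3; West: 1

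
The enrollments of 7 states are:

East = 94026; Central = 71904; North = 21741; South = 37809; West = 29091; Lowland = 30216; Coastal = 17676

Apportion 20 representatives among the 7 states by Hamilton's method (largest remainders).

East 6; Central 5; North 1; South 3; West 2; Lowland 2; Coastal 1

Total 302463; standard divisor 302463/20 ≈ 15123.15.
Standard quotas: East 6.2174, Central 4.7546, North 1.4376, South 2.5001, West 1.9236, Lowland 1.9980, Coastal 1.1688.
Lower quotas: East 6, Central 4, North 1, South 2, West 1, Lowland 1, Coastal 1 (sum 16, leaving 4 seats).
Remainders in descending order: Lowland 0.9980, West 0.9236, Central 0.7546, South 0.5001, North 0.4376, East 0.2174, Coastal 0.1688.
Largest remainders: Lowland, West, Central, South receive the extra seats.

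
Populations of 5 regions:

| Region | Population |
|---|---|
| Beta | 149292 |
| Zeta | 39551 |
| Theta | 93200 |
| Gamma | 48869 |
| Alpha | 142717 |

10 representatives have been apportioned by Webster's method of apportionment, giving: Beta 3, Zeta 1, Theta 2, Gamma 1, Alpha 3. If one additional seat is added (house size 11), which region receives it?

Priority for the next seat is population ÷ (current seats + 0.5).
Priorities: Beta 42654.857, Zeta 26367.333, Theta 37280.000, Gamma 32579.333, Alpha 40776.286.
Highest priority: Beta.

Beta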